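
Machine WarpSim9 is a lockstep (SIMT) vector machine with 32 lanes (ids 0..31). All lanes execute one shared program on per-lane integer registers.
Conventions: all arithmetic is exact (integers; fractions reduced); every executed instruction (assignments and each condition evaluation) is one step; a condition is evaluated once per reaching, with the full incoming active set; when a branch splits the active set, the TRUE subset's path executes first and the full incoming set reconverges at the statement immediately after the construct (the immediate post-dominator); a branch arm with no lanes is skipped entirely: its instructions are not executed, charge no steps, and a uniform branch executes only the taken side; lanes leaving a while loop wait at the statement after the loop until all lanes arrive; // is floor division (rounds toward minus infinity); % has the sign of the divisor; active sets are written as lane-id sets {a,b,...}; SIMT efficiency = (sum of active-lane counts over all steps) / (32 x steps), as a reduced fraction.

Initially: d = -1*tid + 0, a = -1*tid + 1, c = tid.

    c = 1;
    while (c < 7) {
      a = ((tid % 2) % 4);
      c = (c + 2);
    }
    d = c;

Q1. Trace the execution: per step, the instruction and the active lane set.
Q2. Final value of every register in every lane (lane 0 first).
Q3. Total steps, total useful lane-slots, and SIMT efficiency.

step 0: c <- 1                       {0,1,2,3,4,5,6,7,8,9,10,11,12,13,14,15,16,17,18,19,20,21,22,23,24,25,26,27,28,29,30,31}
step 1: eval (c < 7)                 {0,1,2,3,4,5,6,7,8,9,10,11,12,13,14,15,16,17,18,19,20,21,22,23,24,25,26,27,28,29,30,31}
step 2: a <- ((tid % 2) % 4)         {0,1,2,3,4,5,6,7,8,9,10,11,12,13,14,15,16,17,18,19,20,21,22,23,24,25,26,27,28,29,30,31}
step 3: c <- (c + 2)                 {0,1,2,3,4,5,6,7,8,9,10,11,12,13,14,15,16,17,18,19,20,21,22,23,24,25,26,27,28,29,30,31}
step 4: eval (c < 7)                 {0,1,2,3,4,5,6,7,8,9,10,11,12,13,14,15,16,17,18,19,20,21,22,23,24,25,26,27,28,29,30,31}
step 5: a <- ((tid % 2) % 4)         {0,1,2,3,4,5,6,7,8,9,10,11,12,13,14,15,16,17,18,19,20,21,22,23,24,25,26,27,28,29,30,31}
step 6: c <- (c + 2)                 {0,1,2,3,4,5,6,7,8,9,10,11,12,13,14,15,16,17,18,19,20,21,22,23,24,25,26,27,28,29,30,31}
step 7: eval (c < 7)                 {0,1,2,3,4,5,6,7,8,9,10,11,12,13,14,15,16,17,18,19,20,21,22,23,24,25,26,27,28,29,30,31}
step 8: a <- ((tid % 2) % 4)         {0,1,2,3,4,5,6,7,8,9,10,11,12,13,14,15,16,17,18,19,20,21,22,23,24,25,26,27,28,29,30,31}
step 9: c <- (c + 2)                 {0,1,2,3,4,5,6,7,8,9,10,11,12,13,14,15,16,17,18,19,20,21,22,23,24,25,26,27,28,29,30,31}
step 10: eval (c < 7)                 {0,1,2,3,4,5,6,7,8,9,10,11,12,13,14,15,16,17,18,19,20,21,22,23,24,25,26,27,28,29,30,31}
step 11: d <- c                       {0,1,2,3,4,5,6,7,8,9,10,11,12,13,14,15,16,17,18,19,20,21,22,23,24,25,26,27,28,29,30,31}

Answer: 12 steps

d: 7,7,7,7,7,7,7,7,7,7,7,7,7,7,7,7,7,7,7,7,7,7,7,7,7,7,7,7,7,7,7,7
a: 0,1,0,1,0,1,0,1,0,1,0,1,0,1,0,1,0,1,0,1,0,1,0,1,0,1,0,1,0,1,0,1
c: 7,7,7,7,7,7,7,7,7,7,7,7,7,7,7,7,7,7,7,7,7,7,7,7,7,7,7,7,7,7,7,7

steps = 12; useful = 384; efficiency = 384/384 = 1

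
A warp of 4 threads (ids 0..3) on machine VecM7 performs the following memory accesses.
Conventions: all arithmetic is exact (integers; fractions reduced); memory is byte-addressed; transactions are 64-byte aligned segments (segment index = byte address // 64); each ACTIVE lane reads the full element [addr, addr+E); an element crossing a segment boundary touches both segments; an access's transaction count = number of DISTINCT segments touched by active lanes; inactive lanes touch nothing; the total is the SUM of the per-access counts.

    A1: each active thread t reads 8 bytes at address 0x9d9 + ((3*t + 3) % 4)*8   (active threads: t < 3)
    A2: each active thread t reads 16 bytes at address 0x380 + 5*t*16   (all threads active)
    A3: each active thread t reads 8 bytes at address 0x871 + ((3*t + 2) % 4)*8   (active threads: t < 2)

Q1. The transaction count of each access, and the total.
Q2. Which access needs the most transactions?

A1: 1 transaction
A2: 4 transactions
A3: 2 transactions

Answer: 1,4,2; total 7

Answer: A2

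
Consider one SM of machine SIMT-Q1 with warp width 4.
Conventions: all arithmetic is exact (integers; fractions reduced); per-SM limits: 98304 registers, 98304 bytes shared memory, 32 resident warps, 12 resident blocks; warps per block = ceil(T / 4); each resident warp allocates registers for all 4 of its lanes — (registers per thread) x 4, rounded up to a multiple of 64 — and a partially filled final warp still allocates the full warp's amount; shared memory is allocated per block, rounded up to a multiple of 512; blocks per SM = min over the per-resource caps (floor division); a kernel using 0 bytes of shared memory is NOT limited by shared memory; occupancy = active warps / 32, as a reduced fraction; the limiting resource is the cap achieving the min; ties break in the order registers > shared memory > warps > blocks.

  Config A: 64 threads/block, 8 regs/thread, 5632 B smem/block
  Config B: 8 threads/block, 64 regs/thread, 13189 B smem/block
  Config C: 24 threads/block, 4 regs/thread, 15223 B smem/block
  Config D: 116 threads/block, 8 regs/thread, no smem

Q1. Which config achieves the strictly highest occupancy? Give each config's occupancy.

occupancies: A 1, B 7/16, C 15/16, D 29/32

Answer: A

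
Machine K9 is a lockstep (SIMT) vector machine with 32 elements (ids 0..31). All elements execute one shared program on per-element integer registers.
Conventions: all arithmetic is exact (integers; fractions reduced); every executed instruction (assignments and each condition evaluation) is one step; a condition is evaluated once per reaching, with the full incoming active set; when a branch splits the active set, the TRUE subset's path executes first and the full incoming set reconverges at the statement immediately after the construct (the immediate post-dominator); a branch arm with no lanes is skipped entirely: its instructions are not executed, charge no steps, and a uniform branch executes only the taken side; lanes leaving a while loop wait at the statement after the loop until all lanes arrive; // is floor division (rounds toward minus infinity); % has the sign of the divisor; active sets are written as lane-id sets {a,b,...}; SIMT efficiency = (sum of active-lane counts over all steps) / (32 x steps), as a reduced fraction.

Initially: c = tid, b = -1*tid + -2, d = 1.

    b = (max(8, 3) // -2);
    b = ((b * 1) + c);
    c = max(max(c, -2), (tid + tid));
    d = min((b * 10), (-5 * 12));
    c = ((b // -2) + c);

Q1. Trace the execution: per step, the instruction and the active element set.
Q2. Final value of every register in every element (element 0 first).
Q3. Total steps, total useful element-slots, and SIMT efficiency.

step 0: b <- (max(8, 3) // -2)       {0,1,2,3,4,5,6,7,8,9,10,11,12,13,14,15,16,17,18,19,20,21,22,23,24,25,26,27,28,29,30,31}
step 1: b <- ((b * 1) + c)           {0,1,2,3,4,5,6,7,8,9,10,11,12,13,14,15,16,17,18,19,20,21,22,23,24,25,26,27,28,29,30,31}
step 2: c <- max(max(c, -2), (tid + tid)) {0,1,2,3,4,5,6,7,8,9,10,11,12,13,14,15,16,17,18,19,20,21,22,23,24,25,26,27,28,29,30,31}
step 3: d <- min((b * 10), (-5 * 12)) {0,1,2,3,4,5,6,7,8,9,10,11,12,13,14,15,16,17,18,19,20,21,22,23,24,25,26,27,28,29,30,31}
step 4: c <- ((b // -2) + c)         {0,1,2,3,4,5,6,7,8,9,10,11,12,13,14,15,16,17,18,19,20,21,22,23,24,25,26,27,28,29,30,31}

Answer: 5 steps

c: 2,3,5,6,8,9,11,12,14,15,17,18,20,21,23,24,26,27,29,30,32,33,35,36,38,39,41,42,44,45,47,48
b: -4,-3,-2,-1,0,1,2,3,4,5,6,7,8,9,10,11,12,13,14,15,16,17,18,19,20,21,22,23,24,25,26,27
d: -60,-60,-60,-60,-60,-60,-60,-60,-60,-60,-60,-60,-60,-60,-60,-60,-60,-60,-60,-60,-60,-60,-60,-60,-60,-60,-60,-60,-60,-60,-60,-60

steps = 5; useful = 160; efficiency = 160/160 = 1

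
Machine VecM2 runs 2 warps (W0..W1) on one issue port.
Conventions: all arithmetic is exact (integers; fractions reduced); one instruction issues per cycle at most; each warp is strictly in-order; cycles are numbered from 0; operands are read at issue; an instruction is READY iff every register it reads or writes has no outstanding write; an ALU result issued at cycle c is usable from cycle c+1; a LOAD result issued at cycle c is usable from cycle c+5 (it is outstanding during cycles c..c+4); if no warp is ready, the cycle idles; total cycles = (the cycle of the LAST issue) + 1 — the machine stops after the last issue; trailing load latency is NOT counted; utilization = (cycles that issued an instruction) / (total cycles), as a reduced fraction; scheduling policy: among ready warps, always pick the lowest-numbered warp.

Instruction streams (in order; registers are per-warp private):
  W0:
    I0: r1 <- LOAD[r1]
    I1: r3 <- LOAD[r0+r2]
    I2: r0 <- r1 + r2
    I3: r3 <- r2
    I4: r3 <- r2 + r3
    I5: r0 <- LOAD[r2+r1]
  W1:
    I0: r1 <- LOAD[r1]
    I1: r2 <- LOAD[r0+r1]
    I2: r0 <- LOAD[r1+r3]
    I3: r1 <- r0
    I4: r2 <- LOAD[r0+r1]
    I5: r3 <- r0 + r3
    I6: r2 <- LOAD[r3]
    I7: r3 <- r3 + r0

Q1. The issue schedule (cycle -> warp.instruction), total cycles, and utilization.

cycle 0: W0.I0
cycle 1: W0.I1
cycle 2: W1.I0
cycle 3: idle
cycle 4: idle
cycle 5: W0.I2
cycle 6: W0.I3
cycle 7: W0.I4
cycle 8: W0.I5
cycle 9: W1.I1
cycle 10: W1.I2
cycle 11: idle
cycle 12: idle
cycle 13: idle
cycle 14: idle
cycle 15: W1.I3
cycle 16: W1.I4
cycle 17: W1.I5
cycle 18: idle
cycle 19: idle
cycle 20: idle
cycle 21: W1.I6
cycle 22: W1.I7

Answer: 23 cycles, utilization 14/23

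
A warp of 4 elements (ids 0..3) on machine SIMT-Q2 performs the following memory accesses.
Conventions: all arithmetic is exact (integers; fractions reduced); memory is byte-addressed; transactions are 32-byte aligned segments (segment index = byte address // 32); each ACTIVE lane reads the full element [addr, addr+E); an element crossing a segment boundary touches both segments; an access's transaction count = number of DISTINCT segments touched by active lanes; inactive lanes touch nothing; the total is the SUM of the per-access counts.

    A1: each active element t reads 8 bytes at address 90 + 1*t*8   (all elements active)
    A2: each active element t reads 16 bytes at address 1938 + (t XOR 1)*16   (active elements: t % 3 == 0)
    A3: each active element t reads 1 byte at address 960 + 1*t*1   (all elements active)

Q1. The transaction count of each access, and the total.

A1: 2 transactions
A2: 2 transactions
A3: 1 transaction

Answer: 2,2,1; total 5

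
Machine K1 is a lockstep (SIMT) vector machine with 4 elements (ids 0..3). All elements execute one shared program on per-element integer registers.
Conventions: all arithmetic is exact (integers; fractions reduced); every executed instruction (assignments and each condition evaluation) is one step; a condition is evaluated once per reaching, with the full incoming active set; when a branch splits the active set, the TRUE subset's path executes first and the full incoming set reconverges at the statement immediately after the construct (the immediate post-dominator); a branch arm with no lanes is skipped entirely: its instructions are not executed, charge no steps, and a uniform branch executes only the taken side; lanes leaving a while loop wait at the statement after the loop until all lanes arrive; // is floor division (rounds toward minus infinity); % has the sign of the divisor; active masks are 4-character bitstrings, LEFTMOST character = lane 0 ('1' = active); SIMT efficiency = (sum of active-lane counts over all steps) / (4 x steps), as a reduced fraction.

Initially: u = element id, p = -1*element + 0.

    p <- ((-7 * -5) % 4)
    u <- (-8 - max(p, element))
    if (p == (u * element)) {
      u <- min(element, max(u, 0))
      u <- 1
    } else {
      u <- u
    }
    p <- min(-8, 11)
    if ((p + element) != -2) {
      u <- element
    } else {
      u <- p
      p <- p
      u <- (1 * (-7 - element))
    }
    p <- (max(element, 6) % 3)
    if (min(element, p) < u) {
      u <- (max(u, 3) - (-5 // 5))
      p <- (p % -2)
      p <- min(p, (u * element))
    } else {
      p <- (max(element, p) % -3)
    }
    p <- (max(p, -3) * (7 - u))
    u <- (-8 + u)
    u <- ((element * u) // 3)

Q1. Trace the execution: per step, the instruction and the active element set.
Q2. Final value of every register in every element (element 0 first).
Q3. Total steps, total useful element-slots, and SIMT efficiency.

step 0: p <- ((-7 * -5) % 4)         1111
step 1: u <- (-8 - max(p, element))  1111
step 2: eval (p == (u * element))    1111
step 3: u <- u                       1111
step 4: p <- min(-8, 11)             1111
step 5: eval ((p + element) != -2)   1111
step 6: u <- element                 1111
step 7: p <- (max(element, 6) % 3)   1111
step 8: eval (min(element, p) < u)   1111
step 9: u <- (max(u, 3) - (-5 // 5)) 0111
step 10: p <- (p % -2)                0111
step 11: p <- min(p, (u * element))   0111
step 12: p <- (max(element, p) % -3)  1000
step 13: p <- (max(p, -3) * (7 - u))  1111
step 14: u <- (-8 + u)                1111
step 15: u <- ((element * u) // 3)    1111

Answer: 16 steps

u: 0,-2,-3,-4
p: 0,0,0,0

steps = 16; useful = 58; efficiency = 58/64 = 29/32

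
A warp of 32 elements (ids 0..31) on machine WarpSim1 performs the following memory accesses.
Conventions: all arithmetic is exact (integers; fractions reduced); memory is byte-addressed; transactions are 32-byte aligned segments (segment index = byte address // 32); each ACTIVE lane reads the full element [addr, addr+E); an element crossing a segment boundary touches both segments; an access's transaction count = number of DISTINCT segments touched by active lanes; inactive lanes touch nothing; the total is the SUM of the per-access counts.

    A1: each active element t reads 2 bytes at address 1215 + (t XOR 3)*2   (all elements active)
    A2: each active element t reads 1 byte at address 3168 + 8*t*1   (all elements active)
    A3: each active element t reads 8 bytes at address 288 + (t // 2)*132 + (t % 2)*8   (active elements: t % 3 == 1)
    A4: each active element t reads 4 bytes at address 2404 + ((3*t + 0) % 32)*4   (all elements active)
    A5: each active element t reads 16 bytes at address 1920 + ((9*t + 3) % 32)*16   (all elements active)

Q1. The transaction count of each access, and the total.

A1: 3 transactions
A2: 8 transactions
A3: 11 transactions
A4: 5 transactions
A5: 16 transactions

Answer: 3,8,11,5,16; total 43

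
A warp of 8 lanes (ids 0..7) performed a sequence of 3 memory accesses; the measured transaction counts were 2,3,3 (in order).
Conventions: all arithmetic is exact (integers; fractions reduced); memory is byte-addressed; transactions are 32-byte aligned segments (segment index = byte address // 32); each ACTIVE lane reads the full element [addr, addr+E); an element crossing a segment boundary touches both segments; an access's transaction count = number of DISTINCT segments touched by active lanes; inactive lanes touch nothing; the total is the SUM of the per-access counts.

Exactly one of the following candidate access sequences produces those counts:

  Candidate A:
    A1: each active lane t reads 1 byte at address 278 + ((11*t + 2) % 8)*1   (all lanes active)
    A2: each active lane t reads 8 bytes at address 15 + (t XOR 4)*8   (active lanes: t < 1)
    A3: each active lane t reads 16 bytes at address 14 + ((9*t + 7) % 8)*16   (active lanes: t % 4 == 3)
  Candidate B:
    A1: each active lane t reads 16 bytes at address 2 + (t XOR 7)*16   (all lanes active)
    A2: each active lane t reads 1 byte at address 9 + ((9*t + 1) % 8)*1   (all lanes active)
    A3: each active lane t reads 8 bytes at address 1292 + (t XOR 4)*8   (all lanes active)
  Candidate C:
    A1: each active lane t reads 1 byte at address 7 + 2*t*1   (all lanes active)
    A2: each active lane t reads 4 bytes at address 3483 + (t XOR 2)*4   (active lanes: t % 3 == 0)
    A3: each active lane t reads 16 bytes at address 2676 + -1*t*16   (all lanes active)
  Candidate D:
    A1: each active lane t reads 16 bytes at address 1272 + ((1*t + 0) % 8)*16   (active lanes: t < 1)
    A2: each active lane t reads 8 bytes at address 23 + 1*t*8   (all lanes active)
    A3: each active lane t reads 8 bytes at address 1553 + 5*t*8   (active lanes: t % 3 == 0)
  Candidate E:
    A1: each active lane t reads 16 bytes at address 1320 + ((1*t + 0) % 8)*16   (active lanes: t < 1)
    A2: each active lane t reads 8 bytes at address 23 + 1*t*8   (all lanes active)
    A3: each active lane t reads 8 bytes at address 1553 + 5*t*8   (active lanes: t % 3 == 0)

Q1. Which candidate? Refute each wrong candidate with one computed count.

A: A1 gives 1 transaction, not 2
B: A1 gives 5 transactions, not 2
C: A1 gives 1 transaction, not 2
E: A1 gives 1 transaction, not 2
D: all counts match (2,3,3)

Answer: D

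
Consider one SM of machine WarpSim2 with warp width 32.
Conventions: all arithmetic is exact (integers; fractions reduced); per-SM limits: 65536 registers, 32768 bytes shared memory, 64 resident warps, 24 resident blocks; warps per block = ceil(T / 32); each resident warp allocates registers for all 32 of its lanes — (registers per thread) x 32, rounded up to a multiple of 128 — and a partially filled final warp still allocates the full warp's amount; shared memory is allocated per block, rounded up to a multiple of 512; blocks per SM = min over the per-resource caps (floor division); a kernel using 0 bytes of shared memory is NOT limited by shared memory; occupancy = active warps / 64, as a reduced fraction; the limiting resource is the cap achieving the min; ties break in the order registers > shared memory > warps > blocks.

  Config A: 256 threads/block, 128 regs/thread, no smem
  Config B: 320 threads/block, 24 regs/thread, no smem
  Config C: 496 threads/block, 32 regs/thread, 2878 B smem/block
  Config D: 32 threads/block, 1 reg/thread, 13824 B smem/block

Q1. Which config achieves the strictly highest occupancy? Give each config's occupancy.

occupancies: A 1/4, B 15/16, C 1, D 1/32

Answer: C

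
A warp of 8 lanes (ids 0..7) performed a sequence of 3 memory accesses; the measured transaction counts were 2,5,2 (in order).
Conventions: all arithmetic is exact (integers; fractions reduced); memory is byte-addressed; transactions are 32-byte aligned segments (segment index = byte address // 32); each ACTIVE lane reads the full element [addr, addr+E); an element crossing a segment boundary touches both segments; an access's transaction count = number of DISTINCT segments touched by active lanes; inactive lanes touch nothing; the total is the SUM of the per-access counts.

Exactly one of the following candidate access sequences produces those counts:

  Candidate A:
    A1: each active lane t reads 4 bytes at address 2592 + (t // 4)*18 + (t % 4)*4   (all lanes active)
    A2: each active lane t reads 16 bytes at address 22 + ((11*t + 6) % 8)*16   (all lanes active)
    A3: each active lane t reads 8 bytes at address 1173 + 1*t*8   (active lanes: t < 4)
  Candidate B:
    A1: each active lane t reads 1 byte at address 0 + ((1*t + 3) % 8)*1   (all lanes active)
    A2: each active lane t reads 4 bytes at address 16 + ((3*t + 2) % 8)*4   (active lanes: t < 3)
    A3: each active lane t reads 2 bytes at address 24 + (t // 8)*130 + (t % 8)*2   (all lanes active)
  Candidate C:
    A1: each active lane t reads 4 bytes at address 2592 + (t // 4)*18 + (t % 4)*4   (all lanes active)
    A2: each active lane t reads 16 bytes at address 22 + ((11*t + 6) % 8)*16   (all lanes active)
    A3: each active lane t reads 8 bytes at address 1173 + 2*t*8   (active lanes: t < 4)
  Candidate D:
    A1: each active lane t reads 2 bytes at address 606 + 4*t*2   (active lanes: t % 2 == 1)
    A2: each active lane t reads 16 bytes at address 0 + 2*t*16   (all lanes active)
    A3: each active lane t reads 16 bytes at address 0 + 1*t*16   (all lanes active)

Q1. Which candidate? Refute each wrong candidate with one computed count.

B: A1 gives 1 transaction, not 2
C: A3 gives 3 transactions, not 2
D: A2 gives 8 transactions, not 5
A: all counts match (2,5,2)

Answer: A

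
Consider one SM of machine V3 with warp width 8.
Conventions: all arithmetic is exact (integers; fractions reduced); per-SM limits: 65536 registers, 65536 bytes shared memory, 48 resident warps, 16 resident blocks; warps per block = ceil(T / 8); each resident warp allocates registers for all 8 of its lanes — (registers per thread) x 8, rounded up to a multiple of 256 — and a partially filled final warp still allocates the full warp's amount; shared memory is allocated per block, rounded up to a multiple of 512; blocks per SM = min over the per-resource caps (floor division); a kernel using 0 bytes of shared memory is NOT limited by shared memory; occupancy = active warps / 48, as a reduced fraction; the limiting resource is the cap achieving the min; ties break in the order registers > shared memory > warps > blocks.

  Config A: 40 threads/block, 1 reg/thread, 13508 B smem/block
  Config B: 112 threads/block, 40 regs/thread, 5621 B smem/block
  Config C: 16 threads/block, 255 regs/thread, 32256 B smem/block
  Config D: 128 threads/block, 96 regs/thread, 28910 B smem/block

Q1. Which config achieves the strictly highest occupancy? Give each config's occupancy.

occupancies: A 5/12, B 7/8, C 1/12, D 2/3

Answer: B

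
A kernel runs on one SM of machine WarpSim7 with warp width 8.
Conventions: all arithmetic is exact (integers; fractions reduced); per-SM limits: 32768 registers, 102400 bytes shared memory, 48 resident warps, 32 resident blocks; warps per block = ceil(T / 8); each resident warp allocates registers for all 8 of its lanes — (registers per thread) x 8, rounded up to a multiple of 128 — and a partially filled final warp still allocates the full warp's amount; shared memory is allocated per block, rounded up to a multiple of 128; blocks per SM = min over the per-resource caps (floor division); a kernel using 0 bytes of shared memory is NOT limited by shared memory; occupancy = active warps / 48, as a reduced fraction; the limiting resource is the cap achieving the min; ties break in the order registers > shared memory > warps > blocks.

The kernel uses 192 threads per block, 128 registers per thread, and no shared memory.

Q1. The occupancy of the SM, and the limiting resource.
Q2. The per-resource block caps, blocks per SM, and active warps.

Answer: occupancy 1/2, limited by registers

registers: 1 block
shared memory: no limit (kernel uses none)
warps: 2 blocks
blocks: 32 blocks

Answer: 1 block, 24 active warps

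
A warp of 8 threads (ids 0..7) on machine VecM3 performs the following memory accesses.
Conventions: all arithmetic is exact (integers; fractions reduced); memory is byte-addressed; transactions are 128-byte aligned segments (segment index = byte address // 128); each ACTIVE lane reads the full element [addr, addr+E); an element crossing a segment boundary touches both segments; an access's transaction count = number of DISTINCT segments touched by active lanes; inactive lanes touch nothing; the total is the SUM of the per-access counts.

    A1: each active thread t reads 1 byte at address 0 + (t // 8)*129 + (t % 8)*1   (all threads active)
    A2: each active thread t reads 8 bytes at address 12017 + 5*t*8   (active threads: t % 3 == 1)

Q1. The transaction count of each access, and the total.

A1: 1 transaction
A2: 3 transactions

Answer: 1,3; total 4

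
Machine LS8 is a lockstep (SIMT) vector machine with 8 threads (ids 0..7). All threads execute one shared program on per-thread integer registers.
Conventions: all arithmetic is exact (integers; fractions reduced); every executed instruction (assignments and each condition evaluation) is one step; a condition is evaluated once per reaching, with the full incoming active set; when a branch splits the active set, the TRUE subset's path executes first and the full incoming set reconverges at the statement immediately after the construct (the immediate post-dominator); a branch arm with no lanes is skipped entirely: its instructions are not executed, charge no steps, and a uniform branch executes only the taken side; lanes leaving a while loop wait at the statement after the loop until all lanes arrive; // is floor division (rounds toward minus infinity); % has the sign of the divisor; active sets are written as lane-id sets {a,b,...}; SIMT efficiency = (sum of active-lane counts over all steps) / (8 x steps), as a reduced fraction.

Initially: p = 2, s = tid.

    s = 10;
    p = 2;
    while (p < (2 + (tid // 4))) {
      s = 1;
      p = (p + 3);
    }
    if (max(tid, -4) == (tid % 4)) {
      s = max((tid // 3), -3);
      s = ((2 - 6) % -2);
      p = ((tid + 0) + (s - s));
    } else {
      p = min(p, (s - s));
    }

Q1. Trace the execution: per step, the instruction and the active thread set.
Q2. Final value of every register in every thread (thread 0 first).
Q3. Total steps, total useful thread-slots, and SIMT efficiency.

step 0: s <- 10                      {0,1,2,3,4,5,6,7}
step 1: p <- 2                       {0,1,2,3,4,5,6,7}
step 2: eval (p < (2 + (tid // 4)))  {0,1,2,3,4,5,6,7}
step 3: s <- 1                       {4,5,6,7}
step 4: p <- (p + 3)                 {4,5,6,7}
step 5: eval (p < (2 + (tid // 4)))  {4,5,6,7}
step 6: eval (max(tid, -4) == (tid % 4)) {0,1,2,3,4,5,6,7}
step 7: s <- max((tid // 3), -3)     {0,1,2,3}
step 8: s <- ((2 - 6) % -2)          {0,1,2,3}
step 9: p <- ((tid + 0) + (s - s))   {0,1,2,3}
step 10: p <- min(p, (s - s))         {4,5,6,7}

Answer: 11 steps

p: 0,1,2,3,0,0,0,0
s: 0,0,0,0,1,1,1,1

steps = 11; useful = 60; efficiency = 60/88 = 15/22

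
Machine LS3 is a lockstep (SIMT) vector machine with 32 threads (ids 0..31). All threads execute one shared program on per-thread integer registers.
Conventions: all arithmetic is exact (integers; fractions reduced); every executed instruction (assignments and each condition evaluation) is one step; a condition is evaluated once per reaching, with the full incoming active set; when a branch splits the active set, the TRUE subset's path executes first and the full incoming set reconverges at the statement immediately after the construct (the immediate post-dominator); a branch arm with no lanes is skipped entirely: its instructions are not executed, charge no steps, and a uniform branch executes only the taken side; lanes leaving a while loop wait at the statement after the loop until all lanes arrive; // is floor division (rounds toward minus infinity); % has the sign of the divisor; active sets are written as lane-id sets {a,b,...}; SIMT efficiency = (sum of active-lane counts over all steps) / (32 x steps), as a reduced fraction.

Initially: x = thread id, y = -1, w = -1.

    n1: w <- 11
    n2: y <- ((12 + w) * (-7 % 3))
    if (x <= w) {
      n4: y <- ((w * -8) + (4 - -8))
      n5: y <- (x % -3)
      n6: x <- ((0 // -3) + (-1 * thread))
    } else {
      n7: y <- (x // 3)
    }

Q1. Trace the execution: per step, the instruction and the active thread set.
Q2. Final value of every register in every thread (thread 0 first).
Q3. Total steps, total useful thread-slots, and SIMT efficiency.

step 0: w <- 11                      {0,1,2,3,4,5,6,7,8,9,10,11,12,13,14,15,16,17,18,19,20,21,22,23,24,25,26,27,28,29,30,31}
step 1: y <- ((12 + w) * (-7 % 3))   {0,1,2,3,4,5,6,7,8,9,10,11,12,13,14,15,16,17,18,19,20,21,22,23,24,25,26,27,28,29,30,31}
step 2: eval (x <= w)                {0,1,2,3,4,5,6,7,8,9,10,11,12,13,14,15,16,17,18,19,20,21,22,23,24,25,26,27,28,29,30,31}
step 3: y <- ((w * -8) + (4 - -8))   {0,1,2,3,4,5,6,7,8,9,10,11}
step 4: y <- (x % -3)                {0,1,2,3,4,5,6,7,8,9,10,11}
step 5: x <- ((0 // -3) + (-1 * thread)) {0,1,2,3,4,5,6,7,8,9,10,11}
step 6: y <- (x // 3)                {12,13,14,15,16,17,18,19,20,21,22,23,24,25,26,27,28,29,30,31}

Answer: 7 steps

x: 0,-1,-2,-3,-4,-5,-6,-7,-8,-9,-10,-11,12,13,14,15,16,17,18,19,20,21,22,23,24,25,26,27,28,29,30,31
y: 0,-2,-1,0,-2,-1,0,-2,-1,0,-2,-1,4,4,4,5,5,5,6,6,6,7,7,7,8,8,8,9,9,9,10,10
w: 11,11,11,11,11,11,11,11,11,11,11,11,11,11,11,11,11,11,11,11,11,11,11,11,11,11,11,11,11,11,11,11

steps = 7; useful = 152; efficiency = 152/224 = 19/28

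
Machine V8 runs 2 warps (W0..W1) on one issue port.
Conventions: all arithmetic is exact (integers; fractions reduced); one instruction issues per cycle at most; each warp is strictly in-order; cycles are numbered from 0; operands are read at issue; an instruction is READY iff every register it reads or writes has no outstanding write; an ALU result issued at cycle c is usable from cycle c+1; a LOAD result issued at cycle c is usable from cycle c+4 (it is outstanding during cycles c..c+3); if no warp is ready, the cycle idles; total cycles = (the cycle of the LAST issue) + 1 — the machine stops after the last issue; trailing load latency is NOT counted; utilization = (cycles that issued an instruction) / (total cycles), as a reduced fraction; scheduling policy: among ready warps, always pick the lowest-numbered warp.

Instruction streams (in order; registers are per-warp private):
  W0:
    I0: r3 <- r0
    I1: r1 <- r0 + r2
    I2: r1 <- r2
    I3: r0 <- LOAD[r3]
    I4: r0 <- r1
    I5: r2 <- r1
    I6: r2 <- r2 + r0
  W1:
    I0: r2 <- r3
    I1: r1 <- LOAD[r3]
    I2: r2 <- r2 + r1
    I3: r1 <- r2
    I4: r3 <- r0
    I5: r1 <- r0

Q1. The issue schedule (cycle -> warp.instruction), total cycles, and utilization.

cycle 0: W0.I0
cycle 1: W0.I1
cycle 2: W0.I2
cycle 3: W0.I3
cycle 4: W1.I0
cycle 5: W1.I1
cycle 6: idle
cycle 7: W0.I4
cycle 8: W0.I5
cycle 9: W0.I6
cycle 10: W1.I2
cycle 11: W1.I3
cycle 12: W1.I4
cycle 13: W1.I5

Answer: 14 cycles, utilization 13/14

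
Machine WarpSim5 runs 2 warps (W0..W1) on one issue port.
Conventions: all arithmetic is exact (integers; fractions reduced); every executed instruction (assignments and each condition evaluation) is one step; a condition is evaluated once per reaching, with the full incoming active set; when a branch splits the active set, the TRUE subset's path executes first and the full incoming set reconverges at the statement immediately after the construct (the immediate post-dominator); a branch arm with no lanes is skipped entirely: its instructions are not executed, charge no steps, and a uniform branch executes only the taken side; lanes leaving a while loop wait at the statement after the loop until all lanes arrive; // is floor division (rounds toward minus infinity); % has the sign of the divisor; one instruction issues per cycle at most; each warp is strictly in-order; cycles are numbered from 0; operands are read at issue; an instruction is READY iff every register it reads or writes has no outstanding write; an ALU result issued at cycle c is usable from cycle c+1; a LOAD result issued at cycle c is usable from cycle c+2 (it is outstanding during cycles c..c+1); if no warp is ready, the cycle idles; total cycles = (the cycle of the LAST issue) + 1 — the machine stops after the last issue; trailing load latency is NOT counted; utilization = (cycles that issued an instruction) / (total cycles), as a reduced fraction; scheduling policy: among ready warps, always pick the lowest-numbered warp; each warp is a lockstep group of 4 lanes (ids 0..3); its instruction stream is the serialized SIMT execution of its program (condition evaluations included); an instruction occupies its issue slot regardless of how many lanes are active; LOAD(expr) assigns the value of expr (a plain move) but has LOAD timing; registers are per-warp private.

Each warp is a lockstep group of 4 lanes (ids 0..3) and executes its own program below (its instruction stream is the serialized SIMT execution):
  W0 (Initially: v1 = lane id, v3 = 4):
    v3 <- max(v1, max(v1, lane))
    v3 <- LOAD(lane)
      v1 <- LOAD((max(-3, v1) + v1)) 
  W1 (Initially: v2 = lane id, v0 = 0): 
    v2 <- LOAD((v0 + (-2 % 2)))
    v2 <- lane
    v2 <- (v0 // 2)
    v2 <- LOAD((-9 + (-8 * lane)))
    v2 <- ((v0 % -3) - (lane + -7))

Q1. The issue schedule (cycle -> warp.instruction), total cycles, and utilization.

cycle 0: W0.I0
cycle 1: W0.I1
cycle 2: W0.I2
cycle 3: W1.I0
cycle 4: idle
cycle 5: W1.I1
cycle 6: W1.I2
cycle 7: W1.I3
cycle 8: idle
cycle 9: W1.I4

Answer: 10 cycles, utilization 4/5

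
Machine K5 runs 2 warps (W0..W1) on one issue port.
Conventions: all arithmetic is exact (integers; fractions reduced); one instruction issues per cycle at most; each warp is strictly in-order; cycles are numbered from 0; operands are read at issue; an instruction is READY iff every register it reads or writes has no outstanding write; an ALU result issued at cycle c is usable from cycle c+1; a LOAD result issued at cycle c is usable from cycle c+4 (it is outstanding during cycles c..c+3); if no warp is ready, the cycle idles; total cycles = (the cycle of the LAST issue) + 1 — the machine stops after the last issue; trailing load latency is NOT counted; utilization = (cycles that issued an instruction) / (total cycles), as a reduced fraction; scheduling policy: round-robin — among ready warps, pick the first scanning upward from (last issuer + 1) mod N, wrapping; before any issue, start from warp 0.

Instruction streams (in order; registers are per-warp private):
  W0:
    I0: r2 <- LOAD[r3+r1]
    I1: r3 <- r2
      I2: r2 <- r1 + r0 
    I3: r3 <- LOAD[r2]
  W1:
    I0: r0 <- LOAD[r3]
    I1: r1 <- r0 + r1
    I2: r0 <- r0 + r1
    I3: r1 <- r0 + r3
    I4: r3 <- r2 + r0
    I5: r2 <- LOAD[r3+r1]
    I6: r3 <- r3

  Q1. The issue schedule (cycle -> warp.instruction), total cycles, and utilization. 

cycle 0: W0.I0
cycle 1: W1.I0
cycle 2: idle
cycle 3: idle
cycle 4: W0.I1
cycle 5: W1.I1
cycle 6: W0.I2
cycle 7: W1.I2
cycle 8: W0.I3
cycle 9: W1.I3
cycle 10: W1.I4
cycle 11: W1.I5
cycle 12: W1.I6

Answer: 13 cycles, utilization 11/13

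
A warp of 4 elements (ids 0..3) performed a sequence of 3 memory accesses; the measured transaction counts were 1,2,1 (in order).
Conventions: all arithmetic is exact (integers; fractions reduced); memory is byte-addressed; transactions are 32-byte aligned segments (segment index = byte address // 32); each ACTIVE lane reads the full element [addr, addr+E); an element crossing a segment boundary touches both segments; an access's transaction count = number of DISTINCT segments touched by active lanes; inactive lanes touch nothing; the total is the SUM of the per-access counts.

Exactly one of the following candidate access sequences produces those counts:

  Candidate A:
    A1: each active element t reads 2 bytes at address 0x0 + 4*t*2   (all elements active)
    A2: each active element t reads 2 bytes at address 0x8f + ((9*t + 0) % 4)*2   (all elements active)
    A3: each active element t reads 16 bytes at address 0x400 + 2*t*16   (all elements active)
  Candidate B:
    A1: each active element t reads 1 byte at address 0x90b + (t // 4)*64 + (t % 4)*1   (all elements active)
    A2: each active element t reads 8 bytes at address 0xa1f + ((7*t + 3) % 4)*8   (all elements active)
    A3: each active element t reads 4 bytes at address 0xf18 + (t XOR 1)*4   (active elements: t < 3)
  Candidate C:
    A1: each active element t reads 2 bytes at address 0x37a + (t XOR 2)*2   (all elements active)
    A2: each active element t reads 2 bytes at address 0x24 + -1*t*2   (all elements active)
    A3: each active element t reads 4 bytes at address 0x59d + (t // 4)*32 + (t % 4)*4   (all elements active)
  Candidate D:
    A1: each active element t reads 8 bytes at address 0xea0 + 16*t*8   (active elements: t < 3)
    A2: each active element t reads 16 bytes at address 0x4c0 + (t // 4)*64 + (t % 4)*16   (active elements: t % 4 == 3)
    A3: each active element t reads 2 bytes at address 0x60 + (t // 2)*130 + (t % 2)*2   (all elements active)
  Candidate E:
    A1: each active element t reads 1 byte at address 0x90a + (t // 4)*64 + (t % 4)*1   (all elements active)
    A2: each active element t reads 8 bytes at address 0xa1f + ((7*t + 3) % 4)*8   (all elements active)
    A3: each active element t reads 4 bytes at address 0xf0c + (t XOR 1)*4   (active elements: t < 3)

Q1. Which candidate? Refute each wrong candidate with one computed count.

A: A2 gives 1 transaction, not 2
B: A3 gives 2 transactions, not 1
C: A1 gives 2 transactions, not 1
D: A1 gives 3 transactions, not 1
E: all counts match (1,2,1)

Answer: E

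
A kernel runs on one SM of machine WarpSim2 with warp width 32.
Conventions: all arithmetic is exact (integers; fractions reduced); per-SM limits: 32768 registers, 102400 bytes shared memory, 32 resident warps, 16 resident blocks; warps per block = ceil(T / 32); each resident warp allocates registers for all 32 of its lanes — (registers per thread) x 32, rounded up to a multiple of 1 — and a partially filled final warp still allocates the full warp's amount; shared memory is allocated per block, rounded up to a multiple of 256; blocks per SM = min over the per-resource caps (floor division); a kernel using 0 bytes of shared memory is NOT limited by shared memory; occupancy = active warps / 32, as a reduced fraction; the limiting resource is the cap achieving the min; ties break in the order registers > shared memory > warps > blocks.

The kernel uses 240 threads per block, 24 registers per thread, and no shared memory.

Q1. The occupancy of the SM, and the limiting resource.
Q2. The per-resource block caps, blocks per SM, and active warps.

Answer: occupancy 1, limited by warps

registers: 5 blocks
shared memory: no limit (kernel uses none)
warps: 4 blocks
blocks: 16 blocks

Answer: 4 blocks, 32 active warps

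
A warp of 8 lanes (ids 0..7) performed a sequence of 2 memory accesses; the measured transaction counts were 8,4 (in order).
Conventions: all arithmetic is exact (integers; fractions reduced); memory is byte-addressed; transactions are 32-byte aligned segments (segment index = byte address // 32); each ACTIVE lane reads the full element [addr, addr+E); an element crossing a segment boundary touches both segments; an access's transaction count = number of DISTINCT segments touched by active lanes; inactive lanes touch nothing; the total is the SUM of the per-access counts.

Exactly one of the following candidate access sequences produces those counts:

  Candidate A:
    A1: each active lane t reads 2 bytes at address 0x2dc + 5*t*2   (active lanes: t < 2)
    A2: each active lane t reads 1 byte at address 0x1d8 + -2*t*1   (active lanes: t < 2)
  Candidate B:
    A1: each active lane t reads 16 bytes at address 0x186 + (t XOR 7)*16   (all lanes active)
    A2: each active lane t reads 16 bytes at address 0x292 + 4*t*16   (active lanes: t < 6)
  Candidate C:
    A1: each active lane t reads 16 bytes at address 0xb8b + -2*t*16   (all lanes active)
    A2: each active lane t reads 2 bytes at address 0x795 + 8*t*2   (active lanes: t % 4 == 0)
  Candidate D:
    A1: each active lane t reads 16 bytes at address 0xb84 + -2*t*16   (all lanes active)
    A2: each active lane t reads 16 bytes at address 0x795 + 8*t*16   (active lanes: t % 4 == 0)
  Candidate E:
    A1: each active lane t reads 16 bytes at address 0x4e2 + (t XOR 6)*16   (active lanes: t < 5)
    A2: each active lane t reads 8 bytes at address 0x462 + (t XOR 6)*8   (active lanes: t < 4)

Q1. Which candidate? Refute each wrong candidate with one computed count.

A: A1 gives 2 transactions, not 8
B: A1 gives 5 transactions, not 8
C: A2 gives 2 transactions, not 4
E: A1 gives 4 transactions, not 8
D: all counts match (8,4)

Answer: D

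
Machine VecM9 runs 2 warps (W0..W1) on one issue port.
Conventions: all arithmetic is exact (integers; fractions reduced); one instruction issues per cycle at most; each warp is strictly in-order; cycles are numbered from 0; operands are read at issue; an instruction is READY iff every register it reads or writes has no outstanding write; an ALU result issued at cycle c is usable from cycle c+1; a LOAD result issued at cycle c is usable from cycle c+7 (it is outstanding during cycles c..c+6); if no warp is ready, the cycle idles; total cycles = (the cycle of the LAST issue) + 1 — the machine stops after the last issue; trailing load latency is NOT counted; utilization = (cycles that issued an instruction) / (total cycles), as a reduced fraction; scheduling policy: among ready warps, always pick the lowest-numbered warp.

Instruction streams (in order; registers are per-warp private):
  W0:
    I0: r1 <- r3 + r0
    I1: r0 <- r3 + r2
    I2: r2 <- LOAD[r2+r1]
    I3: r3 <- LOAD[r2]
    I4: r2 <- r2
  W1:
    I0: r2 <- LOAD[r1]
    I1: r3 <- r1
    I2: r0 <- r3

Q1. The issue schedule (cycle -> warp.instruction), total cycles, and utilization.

cycle 0: W0.I0
cycle 1: W0.I1
cycle 2: W0.I2
cycle 3: W1.I0
cycle 4: W1.I1
cycle 5: W1.I2
cycle 6: idle
cycle 7: idle
cycle 8: idle
cycle 9: W0.I3
cycle 10: W0.I4

Answer: 11 cycles, utilization 8/11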